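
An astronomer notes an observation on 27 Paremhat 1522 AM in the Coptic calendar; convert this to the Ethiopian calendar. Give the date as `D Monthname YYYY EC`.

The source date corresponds to 4 April 1806 in the Gregorian calendar (JDN 2380781).
That day falls on 27 Megabit 1798 EC in the Ethiopian calendar.

27 Megabit 1798 EC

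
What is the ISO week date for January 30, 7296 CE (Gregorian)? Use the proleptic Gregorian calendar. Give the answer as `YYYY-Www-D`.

The weekday is Monday (ISO weekday 1).
That Monday belongs to ISO week 5 of ISO year 7296.

7296-W05-1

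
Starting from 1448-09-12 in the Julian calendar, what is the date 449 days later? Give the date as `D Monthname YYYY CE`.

JDN of 1448-09-12 = 2250195.
2250195 + 449 = 2250644.
JDN 2250644 in the Julian calendar is 5 December 1449 CE.

5 December 1449 CE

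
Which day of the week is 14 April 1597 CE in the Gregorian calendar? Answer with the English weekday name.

Monday

2304456 ≡ 0 (mod 7); counting from Monday = 0 gives Monday.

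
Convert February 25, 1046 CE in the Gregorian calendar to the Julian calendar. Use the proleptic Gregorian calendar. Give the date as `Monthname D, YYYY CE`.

The Julian–Gregorian offset here is 6 days (Julian trailing).
25 February 1046 Gregorian − 6 days → 19 February 1046 Julian.

February 19, 1046 CE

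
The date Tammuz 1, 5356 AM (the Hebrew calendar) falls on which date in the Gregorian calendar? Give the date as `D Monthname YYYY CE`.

27 June 1596 CE

Both dates share Julian Day Number 2304165; in the Gregorian calendar that is 27 June 1596 CE.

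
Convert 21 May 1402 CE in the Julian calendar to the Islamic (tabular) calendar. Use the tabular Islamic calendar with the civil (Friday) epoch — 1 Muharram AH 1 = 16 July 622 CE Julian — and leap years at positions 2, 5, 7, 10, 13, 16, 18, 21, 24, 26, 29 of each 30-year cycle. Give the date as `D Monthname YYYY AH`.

18 Shawwal 804 AH

Julian Day Number of the source date = 2233279.
Converting JDN 2233279 to the tabular Islamic calendar gives 18 Shawwal 804 AH.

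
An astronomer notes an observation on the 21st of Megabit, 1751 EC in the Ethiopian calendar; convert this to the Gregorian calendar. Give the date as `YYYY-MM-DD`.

1759-03-28

Both dates share Julian Day Number 2363608; in the Gregorian calendar that is 28 March 1759 CE.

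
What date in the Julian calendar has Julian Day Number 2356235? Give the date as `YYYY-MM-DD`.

JDN 2356235 is 19 January 1739 in the Gregorian calendar.
In the Julian calendar that day is 1739-01-08.

1739-01-08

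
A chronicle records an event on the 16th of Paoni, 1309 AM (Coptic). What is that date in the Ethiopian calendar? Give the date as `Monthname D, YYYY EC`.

Sene 16, 1585 EC

The source date corresponds to 20 June 1593 in the Gregorian calendar (JDN 2303062).
That day falls on 16 Sene 1585 EC in the Ethiopian calendar.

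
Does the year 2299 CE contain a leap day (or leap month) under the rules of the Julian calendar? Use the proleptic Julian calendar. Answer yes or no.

no

2299 mod 4 = 3, so it is a common year in the Julian calendar.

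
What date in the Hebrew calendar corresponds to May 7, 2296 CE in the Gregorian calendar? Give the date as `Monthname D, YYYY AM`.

Julian Day Number of the source date = 2559784.
Converting JDN 2559784 to the Hebrew calendar gives 4 Iyar 6056 AM.

Iyar 4, 6056 AM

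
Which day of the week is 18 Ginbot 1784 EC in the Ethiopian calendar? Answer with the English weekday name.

This is JDN 2375719 (24 May 1792 Gregorian).
JDN 2375719 mod 7 = 3, and JDN 0 was a Monday, so this is a Thursday.

Thursday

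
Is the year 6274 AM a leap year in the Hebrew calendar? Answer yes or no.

Hebrew year 6274 is year 4 of its 19-year Metonic cycle; leap years are at positions 3, 6, 8, 11, 14, 17, 19, so it is a common year (12 months).

no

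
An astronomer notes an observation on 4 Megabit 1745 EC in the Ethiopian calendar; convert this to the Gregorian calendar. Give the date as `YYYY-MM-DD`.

Julian Day Number of the source date = 2361400.
Converting JDN 2361400 to the Gregorian calendar gives 11 March 1753 CE.

1753-03-11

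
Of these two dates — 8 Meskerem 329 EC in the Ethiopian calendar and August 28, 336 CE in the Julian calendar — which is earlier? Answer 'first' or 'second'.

second

The two dates have Julian Day Numbers 1844030 and 1844022 respectively.
Since 1844022 < 1844030, the second date comes first.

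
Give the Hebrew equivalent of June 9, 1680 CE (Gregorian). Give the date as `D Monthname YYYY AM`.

12 Sivan 5440 AM

Both dates share Julian Day Number 2334828; in the Hebrew calendar that is 12 Sivan 5440 AM.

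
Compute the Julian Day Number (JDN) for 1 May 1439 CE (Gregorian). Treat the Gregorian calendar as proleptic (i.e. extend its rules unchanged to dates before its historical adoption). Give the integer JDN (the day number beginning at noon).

JDN 2451545 is 1 January 2000 CE (Gregorian); the target day is −204781 days from there, so JDN = 2246764.

2246764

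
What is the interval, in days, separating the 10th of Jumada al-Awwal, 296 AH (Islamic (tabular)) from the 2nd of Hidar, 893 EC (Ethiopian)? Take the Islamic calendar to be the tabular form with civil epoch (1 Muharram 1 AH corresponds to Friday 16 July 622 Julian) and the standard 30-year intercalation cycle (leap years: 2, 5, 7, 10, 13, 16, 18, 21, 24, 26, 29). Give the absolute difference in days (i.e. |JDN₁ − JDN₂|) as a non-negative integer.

First date → JDN 2053105; second date → JDN 2050085.
The interval is |2053105 − 2050085| = 3020 days.

3020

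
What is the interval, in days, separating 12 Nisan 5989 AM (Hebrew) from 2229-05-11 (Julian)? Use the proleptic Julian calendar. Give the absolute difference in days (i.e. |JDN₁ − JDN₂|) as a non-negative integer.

50

First date → JDN 2535281; second date → JDN 2535331.
The interval is |2535281 − 2535331| = 50 days.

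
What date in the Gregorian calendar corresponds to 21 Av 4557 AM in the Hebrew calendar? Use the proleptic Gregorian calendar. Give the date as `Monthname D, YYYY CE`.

July 24, 797 CE

Both dates share Julian Day Number 2012363; in the Gregorian calendar that is 24 July 797 CE.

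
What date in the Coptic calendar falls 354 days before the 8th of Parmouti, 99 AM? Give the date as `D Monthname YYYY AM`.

19 Parmouti 98 AM

The starting date is JDN 1861041; 1861041 − 354 = 1860687.
JDN 1860687 corresponds to 19 Parmouti 98 AM.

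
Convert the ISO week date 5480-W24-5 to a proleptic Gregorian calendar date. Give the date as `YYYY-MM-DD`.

ISO week 1 of 5480 is the week containing the first Thursday of 5480.
Week 24, day 5 (Friday) lands on 5480-06-11.

5480-06-11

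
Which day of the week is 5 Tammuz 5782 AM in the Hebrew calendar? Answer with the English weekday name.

Equivalently 4 July 2022 Gregorian, JDN 2459765.
Since JDN mod 7 = 0 (0 = Monday), the day is Monday.

Monday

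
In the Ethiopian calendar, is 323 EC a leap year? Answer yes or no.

323 mod 4 = 3; in the Ethiopian calendar a year is leap when year mod 4 = 3, so it is a leap year.

yes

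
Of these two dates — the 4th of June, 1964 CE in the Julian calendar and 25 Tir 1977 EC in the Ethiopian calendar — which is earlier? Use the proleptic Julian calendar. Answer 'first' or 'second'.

first

The two dates have Julian Day Numbers 2438564 and 2446099 respectively.
Since 2438564 < 2446099, the first date comes first.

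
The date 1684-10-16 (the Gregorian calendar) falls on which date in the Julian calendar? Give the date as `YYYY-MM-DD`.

For dates in this range the Gregorian date is 10 days ahead of the Julian.
16 October 1684 Gregorian − 10 days → 6 October 1684 Julian.

1684-10-06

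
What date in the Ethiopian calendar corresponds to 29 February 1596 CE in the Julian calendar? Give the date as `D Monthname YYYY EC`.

4 Megabit 1588 EC

The source date corresponds to 10 March 1596 in the Gregorian calendar (JDN 2304056).
That day falls on 4 Megabit 1588 EC in the Ethiopian calendar.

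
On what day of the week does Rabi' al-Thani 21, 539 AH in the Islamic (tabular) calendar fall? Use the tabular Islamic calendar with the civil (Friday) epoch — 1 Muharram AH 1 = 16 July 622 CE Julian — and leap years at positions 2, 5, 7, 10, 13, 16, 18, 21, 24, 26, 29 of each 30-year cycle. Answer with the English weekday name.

Saturday

In the proleptic Gregorian calendar this is 28 October 1144 (JDN 2139198).
2139198 ≡ 5 (mod 7); counting from Monday = 0 gives Saturday.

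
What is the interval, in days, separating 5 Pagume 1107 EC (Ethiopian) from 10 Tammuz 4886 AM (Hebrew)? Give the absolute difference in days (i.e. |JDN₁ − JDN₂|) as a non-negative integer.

3962

First date → JDN 2128551; second date → JDN 2132513.
The interval is |2128551 − 2132513| = 3962 days.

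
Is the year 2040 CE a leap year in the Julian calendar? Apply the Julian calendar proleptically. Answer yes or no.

yes

2040 mod 4 = 0, so it is a leap year in the Julian calendar.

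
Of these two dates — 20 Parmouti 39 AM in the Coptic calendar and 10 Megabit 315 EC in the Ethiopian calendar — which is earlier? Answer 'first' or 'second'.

First date → JDN 1839138; second date → JDN 1839098.
JDN 1839098 < JDN 1839138, so the second date is earlier.

second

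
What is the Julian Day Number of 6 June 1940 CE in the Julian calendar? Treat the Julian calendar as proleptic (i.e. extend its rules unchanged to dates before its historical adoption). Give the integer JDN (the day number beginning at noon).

In the Gregorian calendar the same day is 19 June 1940.
JDN 2299161 is 15 October 1582 CE (Gregorian); the target day is +130639 days from there, so JDN = 2429800.

2429800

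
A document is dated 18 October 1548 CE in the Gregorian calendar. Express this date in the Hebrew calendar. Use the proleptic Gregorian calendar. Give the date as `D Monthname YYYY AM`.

Julian Day Number of the source date = 2286746.
Converting JDN 2286746 to the Hebrew calendar gives 6 Cheshvan 5309 AM.

6 Cheshvan 5309 AM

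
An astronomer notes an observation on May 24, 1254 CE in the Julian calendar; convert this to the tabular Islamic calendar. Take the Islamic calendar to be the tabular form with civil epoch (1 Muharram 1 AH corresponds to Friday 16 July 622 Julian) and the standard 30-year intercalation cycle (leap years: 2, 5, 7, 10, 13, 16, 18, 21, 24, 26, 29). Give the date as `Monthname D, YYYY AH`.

Julian Day Number of the source date = 2179225.
Converting JDN 2179225 to the tabular Islamic calendar gives 4 Rabi' al-Thani 652 AH.

Rabi' al-Thani 4, 652 AH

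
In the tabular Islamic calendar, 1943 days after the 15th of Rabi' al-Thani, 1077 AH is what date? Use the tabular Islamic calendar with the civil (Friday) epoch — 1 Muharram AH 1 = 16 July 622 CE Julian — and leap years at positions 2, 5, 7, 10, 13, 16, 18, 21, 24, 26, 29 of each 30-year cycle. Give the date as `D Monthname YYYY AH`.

10 Shawwal 1082 AH

The starting date is JDN 2329842; 2329842 + 1943 = 2331785.
JDN 2331785 corresponds to 10 Shawwal 1082 AH.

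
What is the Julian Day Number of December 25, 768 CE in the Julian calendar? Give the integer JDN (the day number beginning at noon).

Equivalently 29 December 768 (proleptic Gregorian).
JDN 2299161 is 15 October 1582 CE (Gregorian); the target day is −297232 days from there, so JDN = 2001929.

2001929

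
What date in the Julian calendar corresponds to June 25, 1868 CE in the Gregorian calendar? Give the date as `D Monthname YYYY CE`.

For dates in this range the Gregorian date is 12 days ahead of the Julian.
25 June 1868 Gregorian − 12 days → 13 June 1868 Julian.

13 June 1868 CE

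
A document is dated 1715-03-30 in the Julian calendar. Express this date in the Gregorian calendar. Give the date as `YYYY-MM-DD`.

1715-04-10

The Julian–Gregorian offset here is 11 days (Julian trailing).
30 March 1715 Julian + 11 days → 10 April 1715 Gregorian.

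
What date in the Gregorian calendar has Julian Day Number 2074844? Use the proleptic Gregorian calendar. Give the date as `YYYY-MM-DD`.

0968-08-17

Counting from JDN 2299161 = 15 Oct 1582 gives an offset of -224317 days.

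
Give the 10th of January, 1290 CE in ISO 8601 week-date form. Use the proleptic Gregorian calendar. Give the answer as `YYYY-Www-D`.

1290-W02-2

The weekday is Tuesday (ISO weekday 2).
That Tuesday belongs to ISO week 2 of ISO year 1290.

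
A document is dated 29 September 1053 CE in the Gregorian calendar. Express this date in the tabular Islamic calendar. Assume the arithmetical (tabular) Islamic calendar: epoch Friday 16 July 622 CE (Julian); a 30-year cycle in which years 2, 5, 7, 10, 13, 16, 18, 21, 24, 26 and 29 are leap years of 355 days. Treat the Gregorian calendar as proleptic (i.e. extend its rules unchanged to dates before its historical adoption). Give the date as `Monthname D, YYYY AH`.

Julian Day Number of the source date = 2105932.
Converting JDN 2105932 to the tabular Islamic calendar gives 6 Jumada al-Thani 445 AH.

Jumada al-Thani 6, 445 AH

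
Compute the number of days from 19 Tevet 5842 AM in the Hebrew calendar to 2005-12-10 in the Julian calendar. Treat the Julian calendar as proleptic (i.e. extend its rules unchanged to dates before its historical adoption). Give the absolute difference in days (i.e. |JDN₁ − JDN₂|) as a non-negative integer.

27787

JDN of the first date = 2481515.
JDN of the second date = 2453728.
|2453728 − 2481515| = 27787.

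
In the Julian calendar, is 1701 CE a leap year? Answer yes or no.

no

1701 mod 4 = 1, so it is a common year in the Julian calendar.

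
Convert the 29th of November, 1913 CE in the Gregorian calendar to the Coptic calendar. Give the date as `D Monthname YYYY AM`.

20 Hathor 1630 AM

Julian Day Number of the source date = 2420101.
Converting JDN 2420101 to the Coptic calendar gives 20 Hathor 1630 AM.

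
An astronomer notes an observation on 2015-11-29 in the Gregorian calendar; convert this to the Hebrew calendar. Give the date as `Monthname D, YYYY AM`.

Kislev 17, 5776 AM

Both dates share Julian Day Number 2457356; in the Hebrew calendar that is 17 Kislev 5776 AM.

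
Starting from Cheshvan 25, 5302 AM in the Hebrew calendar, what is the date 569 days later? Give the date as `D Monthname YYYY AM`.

JDN of Cheshvan 25, 5302 AM = 2284227.
2284227 + 569 = 2284796.
JDN 2284796 in the Hebrew calendar is 5 Tammuz 5303 AM.

5 Tammuz 5303 AM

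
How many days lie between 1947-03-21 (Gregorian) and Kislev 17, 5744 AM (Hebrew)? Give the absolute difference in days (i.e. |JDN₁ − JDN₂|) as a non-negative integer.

First date → JDN 2432266; second date → JDN 2445662.
The interval is |2432266 − 2445662| = 13396 days.

13396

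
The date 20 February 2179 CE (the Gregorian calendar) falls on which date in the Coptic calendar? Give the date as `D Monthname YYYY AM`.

12 Meshir 1895 AM

Julian Day Number of the source date = 2516974.
Converting JDN 2516974 to the Coptic calendar gives 12 Meshir 1895 AM.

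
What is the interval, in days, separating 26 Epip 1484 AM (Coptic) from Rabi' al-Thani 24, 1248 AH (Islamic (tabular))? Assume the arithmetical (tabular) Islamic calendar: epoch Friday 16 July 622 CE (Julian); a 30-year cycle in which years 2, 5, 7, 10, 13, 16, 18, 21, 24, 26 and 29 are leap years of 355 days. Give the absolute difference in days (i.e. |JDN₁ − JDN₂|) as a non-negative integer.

23426

First date → JDN 2367021; second date → JDN 2390447.
The interval is |2367021 − 2390447| = 23426 days.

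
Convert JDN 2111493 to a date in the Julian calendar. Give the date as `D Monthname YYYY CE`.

14 December 1068 CE

JDN 2111493 is 20 December 1068 in the proleptic Gregorian calendar.
In the Julian calendar that day is 14 December 1068 CE.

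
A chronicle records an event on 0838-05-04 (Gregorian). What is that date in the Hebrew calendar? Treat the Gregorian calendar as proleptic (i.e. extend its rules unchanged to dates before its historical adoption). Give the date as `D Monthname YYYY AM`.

Julian Day Number of the source date = 2027257.
Converting JDN 2027257 to the Hebrew calendar gives 2 Iyar 4598 AM.

2 Iyar 4598 AM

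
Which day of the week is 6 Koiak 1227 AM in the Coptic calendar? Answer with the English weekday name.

Monday

This is JDN 2272921 (12 December 1510 Gregorian).
Since JDN mod 7 = 0 (0 = Monday), the day is Monday.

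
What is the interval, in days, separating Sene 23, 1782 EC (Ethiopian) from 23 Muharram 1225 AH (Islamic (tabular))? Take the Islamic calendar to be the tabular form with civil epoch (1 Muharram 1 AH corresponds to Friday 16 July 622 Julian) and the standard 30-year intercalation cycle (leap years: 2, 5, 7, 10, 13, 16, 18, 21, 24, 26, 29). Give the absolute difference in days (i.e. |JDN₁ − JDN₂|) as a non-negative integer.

7184

JDN of the first date = 2375023.
JDN of the second date = 2382207.
|2382207 − 2375023| = 7184.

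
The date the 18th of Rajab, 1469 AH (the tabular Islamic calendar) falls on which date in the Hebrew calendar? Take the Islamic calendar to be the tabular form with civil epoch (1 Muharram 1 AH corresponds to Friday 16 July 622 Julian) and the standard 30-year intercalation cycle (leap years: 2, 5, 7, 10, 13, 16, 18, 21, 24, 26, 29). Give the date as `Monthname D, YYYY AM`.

Iyar 17, 5807 AM

Both dates share Julian Day Number 2468844; in the Hebrew calendar that is 17 Iyar 5807 AM.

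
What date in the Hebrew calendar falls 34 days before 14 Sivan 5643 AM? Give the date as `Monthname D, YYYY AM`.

Iyar 9, 5643 AM

Counting 34 days back from JDN 2408981 reaches JDN 2408947, which is Iyar 9, 5643 AM.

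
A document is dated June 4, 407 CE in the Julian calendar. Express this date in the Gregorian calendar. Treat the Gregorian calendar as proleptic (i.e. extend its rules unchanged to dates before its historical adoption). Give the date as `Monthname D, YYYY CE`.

For dates in this range the Gregorian date is 1 day ahead of the Julian.
4 June 407 Julian + 1 day → 5 June 407 Gregorian.

June 5, 407 CE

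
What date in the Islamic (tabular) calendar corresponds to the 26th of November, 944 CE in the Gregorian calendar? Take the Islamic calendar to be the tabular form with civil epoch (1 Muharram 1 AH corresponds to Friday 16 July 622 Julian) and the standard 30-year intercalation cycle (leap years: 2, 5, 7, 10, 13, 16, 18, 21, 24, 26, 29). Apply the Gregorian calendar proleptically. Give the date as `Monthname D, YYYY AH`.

Julian Day Number of the source date = 2066179.
Converting JDN 2066179 to the tabular Islamic calendar gives 1 Rabi' al-Thani 333 AH.

Rabi' al-Thani 1, 333 AH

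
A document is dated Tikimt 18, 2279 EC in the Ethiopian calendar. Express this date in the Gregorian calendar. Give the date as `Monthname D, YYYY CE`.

Julian Day Number of the source date = 2556307.
Converting JDN 2556307 to the Gregorian calendar gives 30 October 2286 CE.

October 30, 2286 CE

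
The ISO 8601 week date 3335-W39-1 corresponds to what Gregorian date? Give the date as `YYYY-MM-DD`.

ISO week 1 of 3335 is the week containing the first Thursday of 3335.
Week 39, day 1 (Monday) lands on 3335-09-26.

3335-09-26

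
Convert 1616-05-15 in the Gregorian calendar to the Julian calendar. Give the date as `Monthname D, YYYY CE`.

The Julian–Gregorian offset here is 10 days (Julian trailing).
15 May 1616 Gregorian − 10 days → 5 May 1616 Julian.

May 5, 1616 CE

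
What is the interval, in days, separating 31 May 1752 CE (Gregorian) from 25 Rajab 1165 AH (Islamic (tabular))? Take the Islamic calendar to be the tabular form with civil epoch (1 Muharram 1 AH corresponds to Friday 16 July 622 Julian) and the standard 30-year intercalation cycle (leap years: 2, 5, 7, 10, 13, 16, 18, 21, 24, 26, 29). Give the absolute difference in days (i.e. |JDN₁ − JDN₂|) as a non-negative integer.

First date → JDN 2361116; second date → JDN 2361124.
The interval is |2361116 − 2361124| = 8 days.

8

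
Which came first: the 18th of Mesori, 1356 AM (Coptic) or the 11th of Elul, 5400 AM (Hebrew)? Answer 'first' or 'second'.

Converting both to JDN: 2320291 vs 2320299; the smaller is the first.

first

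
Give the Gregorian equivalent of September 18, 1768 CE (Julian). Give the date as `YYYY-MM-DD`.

1768-09-29

The Julian–Gregorian offset here is 11 days (Julian trailing).
18 September 1768 Julian + 11 days → 29 September 1768 Gregorian.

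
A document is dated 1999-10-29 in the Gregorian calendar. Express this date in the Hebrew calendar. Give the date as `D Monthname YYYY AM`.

Both dates share Julian Day Number 2451481; in the Hebrew calendar that is 19 Cheshvan 5760 AM.

19 Cheshvan 5760 AM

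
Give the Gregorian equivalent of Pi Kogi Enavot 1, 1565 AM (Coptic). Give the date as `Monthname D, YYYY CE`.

September 5, 1849 CE

Both dates share Julian Day Number 2396641; in the Gregorian calendar that is 5 September 1849 CE.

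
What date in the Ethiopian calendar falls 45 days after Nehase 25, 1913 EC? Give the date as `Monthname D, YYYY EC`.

Tikimt 5, 1914 EC

The starting date is JDN 2422933; 2422933 + 45 = 2422978.
JDN 2422978 corresponds to Tikimt 5, 1914 EC.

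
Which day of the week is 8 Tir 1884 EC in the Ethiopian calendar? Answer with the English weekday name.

In the Gregorian calendar this is 16 January 1892 (JDN 2412114).
JDN 2412114 mod 7 = 5, and JDN 0 was a Monday, so this is a Saturday.

Saturday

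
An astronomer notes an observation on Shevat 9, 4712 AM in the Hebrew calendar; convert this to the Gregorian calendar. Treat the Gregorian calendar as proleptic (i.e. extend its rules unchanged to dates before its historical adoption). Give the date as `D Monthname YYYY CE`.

14 January 952 CE

Julian Day Number of the source date = 2068784.
Converting JDN 2068784 to the Gregorian calendar gives 14 January 952 CE.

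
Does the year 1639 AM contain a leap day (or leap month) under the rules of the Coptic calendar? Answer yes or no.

1639 mod 4 = 3; in the Coptic calendar a year is leap when year mod 4 = 3, so it is a leap year.

yes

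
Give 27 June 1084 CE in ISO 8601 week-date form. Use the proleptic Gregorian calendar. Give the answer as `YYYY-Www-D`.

The weekday is Friday (ISO weekday 5).
That Friday belongs to ISO week 26 of ISO year 1084.

1084-W26-5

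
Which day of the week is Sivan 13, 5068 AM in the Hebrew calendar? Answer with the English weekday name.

Sunday

This is JDN 2198958 (10 June 1308 Gregorian).
JDN 2198958 mod 7 = 6, and JDN 0 was a Monday, so this is a Sunday.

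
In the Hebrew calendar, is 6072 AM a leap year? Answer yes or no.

Hebrew year 6072 is year 11 of its 19-year Metonic cycle; leap years are at positions 3, 6, 8, 11, 14, 17, 19, so it is a leap year (13 months).

yes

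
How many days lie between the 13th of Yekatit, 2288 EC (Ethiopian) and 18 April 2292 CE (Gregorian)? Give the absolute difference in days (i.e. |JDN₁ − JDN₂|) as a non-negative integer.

1406

First date → JDN 2559710; second date → JDN 2558304.
The interval is |2559710 − 2558304| = 1406 days.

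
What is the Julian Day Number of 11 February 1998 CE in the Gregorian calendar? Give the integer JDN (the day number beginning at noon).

2450856

JDN 2299161 is 15 October 1582 CE (Gregorian); the target day is +151695 days from there, so JDN = 2450856.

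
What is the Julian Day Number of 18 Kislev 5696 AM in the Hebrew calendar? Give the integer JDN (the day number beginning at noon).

Equivalently 14 December 1935 (Gregorian).
JDN 2400001 is 17 November 1858 CE (Gregorian), MJD 0; the target day is +28150 days from there, so JDN = 2428151.

2428151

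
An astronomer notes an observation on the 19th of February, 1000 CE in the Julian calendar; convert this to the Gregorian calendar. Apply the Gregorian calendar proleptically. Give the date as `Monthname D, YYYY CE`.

February 24, 1000 CE

At this point the Julian calendar is 5 days behind the Gregorian.
19 February 1000 Julian + 5 days → 24 February 1000 Gregorian.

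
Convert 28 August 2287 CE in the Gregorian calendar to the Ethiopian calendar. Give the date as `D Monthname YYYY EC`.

Julian Day Number of the source date = 2556609.
Converting JDN 2556609 to the Ethiopian calendar gives 20 Nehase 2279 EC.

20 Nehase 2279 EC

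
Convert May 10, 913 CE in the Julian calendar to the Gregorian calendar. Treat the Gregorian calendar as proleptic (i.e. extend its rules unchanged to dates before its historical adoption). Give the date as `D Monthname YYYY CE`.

At this point the Julian calendar is 5 days behind the Gregorian.
10 May 913 Julian + 5 days → 15 May 913 Gregorian.

15 May 913 CE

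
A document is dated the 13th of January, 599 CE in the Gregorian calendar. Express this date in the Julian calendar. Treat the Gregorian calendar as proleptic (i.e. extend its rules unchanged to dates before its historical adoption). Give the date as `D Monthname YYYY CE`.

The Julian–Gregorian offset here is 2 days (Julian trailing).
13 January 599 Gregorian − 2 days → 11 January 599 Julian.

11 January 599 CE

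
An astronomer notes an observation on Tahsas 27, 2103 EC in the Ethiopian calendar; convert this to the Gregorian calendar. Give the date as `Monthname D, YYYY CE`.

January 6, 2111 CE

Julian Day Number of the source date = 2492092.
Converting JDN 2492092 to the Gregorian calendar gives 6 January 2111 CE.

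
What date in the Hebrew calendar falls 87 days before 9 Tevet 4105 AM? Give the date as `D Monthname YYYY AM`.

Counting 87 days back from JDN 1847069 reaches JDN 1846982, which is 12 Tishrei 4105 AM.

12 Tishrei 4105 AM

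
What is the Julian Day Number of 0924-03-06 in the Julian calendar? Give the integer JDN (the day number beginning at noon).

2058614

Equivalently 11 March 924 (proleptic Gregorian).
JDN 2451545 is 1 January 2000 CE (Gregorian); the target day is −392931 days from there, so JDN = 2058614.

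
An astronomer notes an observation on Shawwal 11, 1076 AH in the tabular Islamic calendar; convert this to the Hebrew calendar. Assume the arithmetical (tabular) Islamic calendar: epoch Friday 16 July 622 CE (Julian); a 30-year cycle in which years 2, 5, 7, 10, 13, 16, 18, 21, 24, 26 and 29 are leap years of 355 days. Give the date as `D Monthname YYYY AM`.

11 Nisan 5426 AM

Julian Day Number of the source date = 2329660.
Converting JDN 2329660 to the Hebrew calendar gives 11 Nisan 5426 AM.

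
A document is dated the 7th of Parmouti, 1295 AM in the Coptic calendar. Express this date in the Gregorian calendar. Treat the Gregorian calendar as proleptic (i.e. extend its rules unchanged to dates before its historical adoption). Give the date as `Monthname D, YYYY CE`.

April 12, 1579 CE

Julian Day Number of the source date = 2297879.
Converting JDN 2297879 to the Gregorian calendar gives 12 April 1579 CE.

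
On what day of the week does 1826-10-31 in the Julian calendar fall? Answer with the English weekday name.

Sunday

This is JDN 2388308 (12 November 1826 Gregorian).
JDN 2388308 mod 7 = 6, and JDN 0 was a Monday, so this is a Sunday.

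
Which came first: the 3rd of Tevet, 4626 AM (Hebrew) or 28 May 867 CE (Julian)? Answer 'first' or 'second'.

first

The two dates have Julian Day Numbers 2037358 and 2037877 respectively.
Since 2037358 < 2037877, the first date comes first.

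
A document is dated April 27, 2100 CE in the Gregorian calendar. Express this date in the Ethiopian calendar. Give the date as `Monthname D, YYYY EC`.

Julian Day Number of the source date = 2488186.
Converting JDN 2488186 to the Ethiopian calendar gives 18 Miyazya 2092 EC.

Miyazya 18, 2092 EC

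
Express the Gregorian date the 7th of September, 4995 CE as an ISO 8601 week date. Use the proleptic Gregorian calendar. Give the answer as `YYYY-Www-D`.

4995-W37-1

The weekday is Monday (ISO weekday 1).
That Monday belongs to ISO week 37 of ISO year 4995.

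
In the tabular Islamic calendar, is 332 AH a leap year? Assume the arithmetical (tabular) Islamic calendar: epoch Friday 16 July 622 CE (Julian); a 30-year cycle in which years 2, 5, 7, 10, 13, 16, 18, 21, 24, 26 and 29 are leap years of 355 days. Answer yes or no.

Year 332 AH is year 2 of its 30-year cycle; leap positions are 2, 5, 7, 10, 13, 16, 18, 21, 24, 26, 29, so it is a leap year (355 days).

yes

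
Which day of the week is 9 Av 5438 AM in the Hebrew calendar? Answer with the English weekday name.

Thursday

Equivalently 28 July 1678 Gregorian, JDN 2334146.
Since JDN mod 7 = 3 (0 = Monday), the day is Thursday.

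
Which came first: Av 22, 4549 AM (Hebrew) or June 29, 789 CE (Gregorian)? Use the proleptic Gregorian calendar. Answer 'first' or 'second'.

The two dates have Julian Day Numbers 2009469 and 2009416 respectively.
Since 2009416 < 2009469, the second date comes first.

second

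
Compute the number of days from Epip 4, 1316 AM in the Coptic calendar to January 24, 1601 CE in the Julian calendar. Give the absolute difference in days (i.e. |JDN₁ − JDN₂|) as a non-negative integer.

JDN of the first date = 2305637.
JDN of the second date = 2305847.
|2305847 − 2305637| = 210.

210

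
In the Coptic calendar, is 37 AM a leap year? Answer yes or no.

no

37 mod 4 = 1; in the Coptic calendar a year is leap when year mod 4 = 3, so it is a common year.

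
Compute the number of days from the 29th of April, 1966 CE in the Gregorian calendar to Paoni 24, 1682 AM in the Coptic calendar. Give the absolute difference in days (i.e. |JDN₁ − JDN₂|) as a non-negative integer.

63

JDN of the first date = 2439245.
JDN of the second date = 2439308.
|2439308 − 2439245| = 63.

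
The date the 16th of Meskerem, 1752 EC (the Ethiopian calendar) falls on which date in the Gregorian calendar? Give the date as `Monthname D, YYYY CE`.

September 25, 1759 CE

Julian Day Number of the source date = 2363789.
Converting JDN 2363789 to the Gregorian calendar gives 25 September 1759 CE.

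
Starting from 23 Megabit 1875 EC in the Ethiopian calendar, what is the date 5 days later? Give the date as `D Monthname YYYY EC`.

28 Megabit 1875 EC

The starting date is JDN 2408901; 2408901 + 5 = 2408906.
JDN 2408906 corresponds to 28 Megabit 1875 EC.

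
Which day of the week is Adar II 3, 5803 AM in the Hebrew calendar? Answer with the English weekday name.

Equivalently 15 March 2043 Gregorian, JDN 2467324.
JDN 2467324 mod 7 = 6, and JDN 0 was a Monday, so this is a Sunday.

Sunday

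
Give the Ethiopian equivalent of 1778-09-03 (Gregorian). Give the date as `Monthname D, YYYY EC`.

Nehase 30, 1770 EC

Both dates share Julian Day Number 2370707; in the Ethiopian calendar that is 30 Nehase 1770 EC.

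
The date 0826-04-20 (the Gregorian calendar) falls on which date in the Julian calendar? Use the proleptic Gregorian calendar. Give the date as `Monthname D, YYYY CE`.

At this point the Julian calendar is 4 days behind the Gregorian.
20 April 826 Gregorian − 4 days → 16 April 826 Julian.

April 16, 826 CE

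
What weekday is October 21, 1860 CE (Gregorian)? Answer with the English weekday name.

Sunday

Since JDN mod 7 = 6 (0 = Monday), the day is Sunday.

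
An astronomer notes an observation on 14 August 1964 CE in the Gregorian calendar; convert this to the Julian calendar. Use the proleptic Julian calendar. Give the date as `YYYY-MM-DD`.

1964-08-01

At this point the Julian calendar is 13 days behind the Gregorian.
14 August 1964 Gregorian − 13 days → 1 August 1964 Julian.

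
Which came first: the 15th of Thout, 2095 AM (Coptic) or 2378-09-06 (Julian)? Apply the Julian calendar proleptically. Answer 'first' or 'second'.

The two dates have Julian Day Numbers 2589877 and 2589871 respectively.
Since 2589871 < 2589877, the second date comes first.

second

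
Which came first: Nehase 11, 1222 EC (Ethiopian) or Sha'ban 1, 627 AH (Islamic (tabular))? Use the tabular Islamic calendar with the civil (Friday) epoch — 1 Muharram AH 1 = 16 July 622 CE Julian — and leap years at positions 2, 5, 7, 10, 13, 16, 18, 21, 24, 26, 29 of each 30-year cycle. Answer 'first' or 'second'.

First date → JDN 2170531; second date → JDN 2170481.
JDN 2170481 < JDN 2170531, so the second date is earlier.

second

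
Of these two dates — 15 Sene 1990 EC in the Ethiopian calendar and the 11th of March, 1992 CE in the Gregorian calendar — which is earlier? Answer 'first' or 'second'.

second

First date → JDN 2450987; second date → JDN 2448693.
JDN 2448693 < JDN 2450987, so the second date is earlier.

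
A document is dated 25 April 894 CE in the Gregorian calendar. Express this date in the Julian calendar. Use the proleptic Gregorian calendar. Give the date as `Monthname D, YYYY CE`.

April 21, 894 CE

For dates in this range the Gregorian date is 4 days ahead of the Julian.
25 April 894 Gregorian − 4 days → 21 April 894 Julian.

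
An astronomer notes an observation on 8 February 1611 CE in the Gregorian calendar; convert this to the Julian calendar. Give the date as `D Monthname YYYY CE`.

29 January 1611 CE

At this point the Julian calendar is 10 days behind the Gregorian.
8 February 1611 Gregorian − 10 days → 29 January 1611 Julian.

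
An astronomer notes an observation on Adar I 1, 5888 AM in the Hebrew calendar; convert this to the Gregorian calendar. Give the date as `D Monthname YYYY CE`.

Both dates share Julian Day Number 2498328; in the Gregorian calendar that is 2 February 2128 CE.

2 February 2128 CE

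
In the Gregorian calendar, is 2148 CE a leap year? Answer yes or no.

yes

2148 is divisible by 4 and not by 100, so it is a leap year.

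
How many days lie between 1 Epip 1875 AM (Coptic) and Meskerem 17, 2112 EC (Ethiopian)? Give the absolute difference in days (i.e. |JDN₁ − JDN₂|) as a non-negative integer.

14528

First date → JDN 2509808; second date → JDN 2495280.
The interval is |2509808 − 2495280| = 14528 days.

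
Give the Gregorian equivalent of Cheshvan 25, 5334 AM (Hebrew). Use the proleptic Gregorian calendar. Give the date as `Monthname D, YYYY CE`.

Both dates share Julian Day Number 2295891; in the Gregorian calendar that is 1 November 1573 CE.

November 1, 1573 CE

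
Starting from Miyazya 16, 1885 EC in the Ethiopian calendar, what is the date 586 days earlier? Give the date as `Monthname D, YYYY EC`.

Meskerem 5, 1884 EC

Counting 586 days back from JDN 2412577 reaches JDN 2411991, which is Meskerem 5, 1884 EC.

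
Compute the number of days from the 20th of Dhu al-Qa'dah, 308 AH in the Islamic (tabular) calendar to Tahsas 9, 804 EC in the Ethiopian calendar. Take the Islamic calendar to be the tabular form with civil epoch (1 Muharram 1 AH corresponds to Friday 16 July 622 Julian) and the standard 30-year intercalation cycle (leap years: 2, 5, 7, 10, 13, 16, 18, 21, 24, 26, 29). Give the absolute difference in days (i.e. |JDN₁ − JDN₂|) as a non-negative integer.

39930

First date → JDN 2057545; second date → JDN 2017615.
The interval is |2057545 − 2017615| = 39930 days.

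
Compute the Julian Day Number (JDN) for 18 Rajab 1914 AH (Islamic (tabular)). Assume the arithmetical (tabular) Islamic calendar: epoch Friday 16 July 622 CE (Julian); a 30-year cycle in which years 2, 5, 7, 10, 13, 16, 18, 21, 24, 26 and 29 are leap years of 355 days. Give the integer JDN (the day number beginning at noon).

2626537

Equivalently 10 February 2479 (Gregorian).
JDN 2400001 is 17 November 1858 CE (Gregorian), MJD 0; the target day is +226536 days from there, so JDN = 2626537.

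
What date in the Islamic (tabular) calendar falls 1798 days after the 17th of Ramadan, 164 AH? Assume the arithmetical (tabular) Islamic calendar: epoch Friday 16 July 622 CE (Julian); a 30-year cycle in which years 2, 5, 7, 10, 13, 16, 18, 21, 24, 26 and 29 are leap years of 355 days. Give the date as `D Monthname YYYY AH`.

13 Shawwal 169 AH

Counting 1798 days forward from JDN 2006454 reaches JDN 2008252, which is 13 Shawwal 169 AH.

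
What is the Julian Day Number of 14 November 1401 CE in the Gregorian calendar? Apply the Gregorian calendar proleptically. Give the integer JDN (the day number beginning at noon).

JDN 2400001 is 17 November 1858 CE (Gregorian), MJD 0; the target day is −166919 days from there, so JDN = 2233082.

2233082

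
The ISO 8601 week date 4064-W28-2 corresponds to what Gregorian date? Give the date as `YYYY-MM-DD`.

4064-07-08

ISO week 1 of 4064 is the week containing the first Thursday of 4064.
Week 28, day 2 (Tuesday) lands on 4064-07-08.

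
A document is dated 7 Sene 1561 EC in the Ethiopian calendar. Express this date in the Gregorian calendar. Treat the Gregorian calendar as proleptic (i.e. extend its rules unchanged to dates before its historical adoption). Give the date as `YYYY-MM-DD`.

1569-06-11

Both dates share Julian Day Number 2294287; in the Gregorian calendar that is 11 June 1569 CE.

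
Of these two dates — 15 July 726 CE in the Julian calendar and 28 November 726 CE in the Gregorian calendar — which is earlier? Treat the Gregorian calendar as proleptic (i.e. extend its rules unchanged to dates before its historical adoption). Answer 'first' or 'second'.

first

Converting both to JDN: 1986425 vs 1986557; the smaller is the first.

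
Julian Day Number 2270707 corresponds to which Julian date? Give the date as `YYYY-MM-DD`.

JDN 2270707 is 19 November 1504 in the proleptic Gregorian calendar.
In the Julian calendar that day is 1504-11-09.

1504-11-09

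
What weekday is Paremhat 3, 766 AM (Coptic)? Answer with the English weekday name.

Tuesday

In the proleptic Gregorian calendar this is 5 March 1050 (JDN 2104628).
2104628 ≡ 1 (mod 7); counting from Monday = 0 gives Tuesday.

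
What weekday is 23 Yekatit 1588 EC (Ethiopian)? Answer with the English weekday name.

Equivalently 28 February 1596 Gregorian, JDN 2304045.
JDN 2304045 mod 7 = 2, and JDN 0 was a Monday, so this is a Wednesday.

Wednesday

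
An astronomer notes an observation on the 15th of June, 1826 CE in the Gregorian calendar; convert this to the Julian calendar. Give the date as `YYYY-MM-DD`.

For dates in this range the Gregorian date is 12 days ahead of the Julian.
15 June 1826 Gregorian − 12 days → 3 June 1826 Julian.

1826-06-03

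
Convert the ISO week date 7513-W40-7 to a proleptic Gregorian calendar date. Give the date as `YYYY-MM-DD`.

ISO week 1 of 7513 is the week containing the first Thursday of 7513.
Week 40, day 7 (Sunday) lands on 7513-10-05.

7513-10-05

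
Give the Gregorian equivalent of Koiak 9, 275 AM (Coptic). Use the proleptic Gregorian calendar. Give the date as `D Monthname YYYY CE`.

Julian Day Number of the source date = 1925206.
Converting JDN 1925206 to the Gregorian calendar gives 7 December 558 CE.

7 December 558 CE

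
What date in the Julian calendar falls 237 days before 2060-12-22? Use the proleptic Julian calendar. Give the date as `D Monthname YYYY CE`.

29 April 2060 CE

The starting date is JDN 2473829; 2473829 − 237 = 2473592.
JDN 2473592 corresponds to 29 April 2060 CE.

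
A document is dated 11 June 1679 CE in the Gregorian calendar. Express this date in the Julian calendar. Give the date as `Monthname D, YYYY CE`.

The Julian–Gregorian offset here is 10 days (Julian trailing).
11 June 1679 Gregorian − 10 days → 1 June 1679 Julian.

June 1, 1679 CE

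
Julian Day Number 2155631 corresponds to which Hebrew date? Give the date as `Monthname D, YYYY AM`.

JDN 2155631 is 25 October 1189 in the proleptic Gregorian calendar.
In the Hebrew calendar that day is Cheshvan 5, 4950 AM.

Cheshvan 5, 4950 AM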